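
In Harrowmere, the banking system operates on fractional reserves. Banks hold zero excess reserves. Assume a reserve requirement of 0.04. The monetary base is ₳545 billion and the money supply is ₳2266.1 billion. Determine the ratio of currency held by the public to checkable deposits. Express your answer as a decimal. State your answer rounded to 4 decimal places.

Using m = M/MB = 2266.1/545 ≈ 4.157982. From m = (1 + c)/(c + rr + e), rearranging gives 1 + c = m·(c + rr + e), so c·(1 − m) = m·(rr + e) − 1.
Hence c = [m·(rr + e) − 1]/(1 − m) = [4.157982 × (0.04 + 0) − 1] / (1 − 4.157982) ≈ 0.263992.

0.2640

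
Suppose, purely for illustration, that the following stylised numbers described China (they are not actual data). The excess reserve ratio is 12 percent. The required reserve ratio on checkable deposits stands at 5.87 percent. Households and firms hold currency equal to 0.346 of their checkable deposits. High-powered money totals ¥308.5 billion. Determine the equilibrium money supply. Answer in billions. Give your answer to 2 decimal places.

¥791.39 billion

The money multiplier is m = (1 + c) / (rr + e + c) = (1 + 0.346) / (0.0587 + 0.12 + 0.346) ≈ 2.565275.
So M = m × MB = 2.565275 × 308.5 ≈ 791.3873 billion.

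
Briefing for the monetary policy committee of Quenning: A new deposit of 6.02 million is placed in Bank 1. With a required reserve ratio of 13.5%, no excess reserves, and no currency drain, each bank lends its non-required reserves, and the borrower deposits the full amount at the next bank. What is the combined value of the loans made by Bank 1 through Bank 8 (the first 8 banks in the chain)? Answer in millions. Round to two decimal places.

26.48 million

Bank i lends (1 − rr)^i of the original deposit: Bank 1 lends 6.02·0.8650 = 5.2073, Bank 2 lends 6.02·0.8650² ≈ 4.5043, and so on.
Summing a geometric series: total = 6.02·[0.8650·(1 − 0.8650^8) / (1 − 0.8650)] ≈ 26.4831 million.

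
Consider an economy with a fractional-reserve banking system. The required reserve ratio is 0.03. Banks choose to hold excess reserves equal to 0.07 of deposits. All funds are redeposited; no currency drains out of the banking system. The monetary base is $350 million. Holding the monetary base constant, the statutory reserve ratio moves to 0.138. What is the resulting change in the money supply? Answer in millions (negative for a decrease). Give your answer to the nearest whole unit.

Initially m₁ = 1 / (0.03 + 0.07) = 10, so M₁ = 10 × 350 = 3500 million.
After the change m₂ = 1 / (0.138 + 0.07) ≈ 4.8077, so M₂ = 4.8077 × 350 = 1682.695 million.
ΔM = M₂ − M₁ = 1682.695 − 3500 = -1817.305 million.

-1817 million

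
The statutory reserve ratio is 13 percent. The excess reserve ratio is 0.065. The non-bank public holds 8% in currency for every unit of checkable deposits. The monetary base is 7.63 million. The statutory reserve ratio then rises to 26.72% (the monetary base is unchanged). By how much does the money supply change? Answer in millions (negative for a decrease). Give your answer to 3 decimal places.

-9.974 million

Initially m₁ = (1 + 0.08) / (0.13 + 0.065 + 0.08) ≈ 3.92727, so M₁ = 3.92727 × 7.63 ≈ 29.9651 million.
After the change m₂ = (1 + 0.08) / (0.2672 + 0.065 + 0.08) ≈ 2.62009, so M₂ = 2.62009 × 7.63 ≈ 19.9913 million.
ΔM = M₂ − M₁ = 19.9913 − 29.9651 = -9.9738 million.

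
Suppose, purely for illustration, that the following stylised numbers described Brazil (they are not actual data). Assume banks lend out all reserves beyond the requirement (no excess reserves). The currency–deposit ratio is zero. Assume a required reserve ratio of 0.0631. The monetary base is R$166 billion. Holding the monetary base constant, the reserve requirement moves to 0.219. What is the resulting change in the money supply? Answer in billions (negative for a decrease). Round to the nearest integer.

Initially m₁ = 1 / (0.0631) ≈ 15.8479, so M₁ = 15.8479 × 166 = 2630.7514 billion.
After the change m₂ = 1 / (0.219) ≈ 4.5662, so M₂ = 4.5662 × 166 = 757.9892 billion.
ΔM = M₂ − M₁ = 757.9892 − 2630.7514 = -1872.7622 billion.

-1873 billion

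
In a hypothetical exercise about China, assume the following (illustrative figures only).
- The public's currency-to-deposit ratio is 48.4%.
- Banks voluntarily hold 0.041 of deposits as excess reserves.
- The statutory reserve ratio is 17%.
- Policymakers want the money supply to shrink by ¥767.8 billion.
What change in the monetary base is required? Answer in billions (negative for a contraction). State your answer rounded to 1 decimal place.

-359.6 billion

The money multiplier is m = (1 + c) / (rr + e + c) = (1 + 0.484) / (0.17 + 0.041 + 0.484) ≈ 2.13525.
ΔMB = ΔM / m = (−767.8) / 2.13525 ≈ -359.5832 billion.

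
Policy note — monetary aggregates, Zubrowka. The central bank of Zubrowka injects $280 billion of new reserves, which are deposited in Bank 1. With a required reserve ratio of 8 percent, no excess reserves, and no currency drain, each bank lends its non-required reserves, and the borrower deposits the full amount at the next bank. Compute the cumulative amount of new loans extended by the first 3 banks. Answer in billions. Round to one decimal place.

Bank i lends (1 − rr)^i of the original deposit: Bank 1 lends 280·0.9200 = 257.6000, Bank 2 lends 280·0.9200² = 236.9920, and so on.
Summing a geometric series: total = 280·[0.9200·(1 − 0.9200^3) / (1 − 0.9200)] ≈ 712.6246 billion.

$712.6 billion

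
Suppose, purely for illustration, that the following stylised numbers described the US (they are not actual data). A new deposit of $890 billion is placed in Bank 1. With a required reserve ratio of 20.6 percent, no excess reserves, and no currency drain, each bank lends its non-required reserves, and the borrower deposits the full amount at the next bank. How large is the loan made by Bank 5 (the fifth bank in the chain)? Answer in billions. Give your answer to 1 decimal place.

$280.9 billion

Each bank lends a fraction (1 − rr) = 0.7940 of the deposit it receives, so Bank 5 receives 890·0.7940^4 and lends 890·0.7940^5 ≈ 280.8617 billion.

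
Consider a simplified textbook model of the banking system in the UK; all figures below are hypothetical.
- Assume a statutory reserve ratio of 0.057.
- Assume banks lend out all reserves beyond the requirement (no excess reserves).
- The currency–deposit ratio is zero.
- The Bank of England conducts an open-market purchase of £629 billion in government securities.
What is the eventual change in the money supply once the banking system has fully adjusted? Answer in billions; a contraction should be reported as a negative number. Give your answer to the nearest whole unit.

The simple money multiplier is m = 1/rr = 1/0.057 ≈ 17.5439.
An open-market purchase increases the monetary base by 629 billion, so ΔM = m × ΔMB = 17.5439 × 629 = 11035.1131 billion.

£11035 billion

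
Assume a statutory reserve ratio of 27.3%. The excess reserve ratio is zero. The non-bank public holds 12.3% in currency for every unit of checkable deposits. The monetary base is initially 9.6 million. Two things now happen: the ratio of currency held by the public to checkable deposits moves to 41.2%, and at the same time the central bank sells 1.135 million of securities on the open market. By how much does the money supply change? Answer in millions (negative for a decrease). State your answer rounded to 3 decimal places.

Before: m₁ = (1 + 0.123) / (0.273 + 0.123) ≈ 2.83586, MB₁ = 9.6, so M₁ = 2.83586 × 9.6 ≈ 27.2243 million.
After: m₂ = (1 + 0.412) / (0.273 + 0.412) ≈ 2.06131, MB₂ = 9.6 − 1.135 = 8.465, so M₂ = 2.06131 × 8.465 ≈ 17.449 million.
ΔM = M₂ − M₁ = 17.449 − 27.2243 = -9.7753 million.

-9.775 million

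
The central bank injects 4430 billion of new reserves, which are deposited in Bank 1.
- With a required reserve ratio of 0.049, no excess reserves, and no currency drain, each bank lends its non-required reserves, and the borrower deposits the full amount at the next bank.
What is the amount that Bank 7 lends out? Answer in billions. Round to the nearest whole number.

3117 billion

Each bank lends a fraction (1 − rr) = 0.9510 of the deposit it receives, so Bank 7 receives 4430·0.9510^6 and lends 4430·0.9510^7 ≈ 3116.5015 billion.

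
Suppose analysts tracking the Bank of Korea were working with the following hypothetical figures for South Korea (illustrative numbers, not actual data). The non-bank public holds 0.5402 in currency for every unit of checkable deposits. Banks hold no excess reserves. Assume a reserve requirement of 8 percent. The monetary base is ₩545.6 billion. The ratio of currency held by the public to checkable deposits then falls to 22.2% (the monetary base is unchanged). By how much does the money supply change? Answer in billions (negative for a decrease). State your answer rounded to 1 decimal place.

Initially m₁ = (1 + 0.5402) / (0.08 + 0.5402) ≈ 2.48339, so M₁ = 2.48339 × 545.6 ≈ 1354.9376 billion.
After the change m₂ = (1 + 0.222) / (0.08 + 0.222) ≈ 4.04636, so M₂ = 4.04636 × 545.6 ≈ 2207.694 billion.
ΔM = M₂ − M₁ = 2207.694 − 1354.9376 = 852.7564 billion.

₩852.8 billion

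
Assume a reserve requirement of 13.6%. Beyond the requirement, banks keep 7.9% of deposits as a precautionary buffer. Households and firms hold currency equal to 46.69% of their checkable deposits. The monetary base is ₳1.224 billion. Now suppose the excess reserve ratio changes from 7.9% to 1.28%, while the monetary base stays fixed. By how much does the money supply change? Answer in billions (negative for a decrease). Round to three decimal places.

Initially m₁ = (1 + 0.4669) / (0.136 + 0.079 + 0.4669) ≈ 2.15120, so M₁ = 2.15120 × 1.224 ≈ 2.6331 billion.
After the change m₂ = (1 + 0.4669) / (0.136 + 0.0128 + 0.4669) ≈ 2.38249, so M₂ = 2.38249 × 1.224 ≈ 2.9162 billion.
ΔM = M₂ − M₁ = 2.9162 − 2.6331 = 0.2831 billion.

₳0.283 billion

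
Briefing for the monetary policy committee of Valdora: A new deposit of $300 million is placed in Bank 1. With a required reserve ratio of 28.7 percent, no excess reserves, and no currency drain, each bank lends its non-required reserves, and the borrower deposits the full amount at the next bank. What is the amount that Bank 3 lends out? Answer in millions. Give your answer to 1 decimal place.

Each bank lends a fraction (1 − rr) = 0.7130 of the deposit it receives, so Bank 3 receives 300·0.7130^2 and lends 300·0.7130^3 ≈ 108.7401 million.

$108.7 million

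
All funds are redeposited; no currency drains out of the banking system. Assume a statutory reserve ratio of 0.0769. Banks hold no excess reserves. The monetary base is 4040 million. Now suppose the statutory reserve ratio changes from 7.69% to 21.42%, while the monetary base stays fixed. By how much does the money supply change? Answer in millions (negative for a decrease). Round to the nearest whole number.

-33675 million

Initially m₁ = 1 / (0.0769) ≈ 13.00390, so M₁ = 13.00390 × 4040 = 52535.756 million.
After the change m₂ = 1 / (0.2142) ≈ 4.66853, so M₂ = 4.66853 × 4040 = 18860.8612 million.
ΔM = M₂ − M₁ = 18860.8612 − 52535.756 = -33674.8948 million.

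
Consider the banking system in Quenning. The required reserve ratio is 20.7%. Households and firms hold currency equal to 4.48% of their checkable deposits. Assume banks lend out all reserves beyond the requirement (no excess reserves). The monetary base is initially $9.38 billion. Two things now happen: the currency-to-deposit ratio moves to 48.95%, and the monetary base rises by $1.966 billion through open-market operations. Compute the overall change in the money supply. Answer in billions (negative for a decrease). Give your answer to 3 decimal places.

Before: m₁ = (1 + 0.0448) / (0.207 + 0.0448) ≈ 4.149325, MB₁ = 9.38, so M₁ = 4.149325 × 9.38 ≈ 38.9207 billion.
After: m₂ = (1 + 0.4895) / (0.207 + 0.4895) ≈ 2.138550, MB₂ = 9.38 + 1.966 = 11.346, so M₂ = 2.138550 × 11.346 ≈ 24.264 billion.
ΔM = M₂ − M₁ = 24.264 − 38.9207 = -14.6567 billion.

-14.657 billion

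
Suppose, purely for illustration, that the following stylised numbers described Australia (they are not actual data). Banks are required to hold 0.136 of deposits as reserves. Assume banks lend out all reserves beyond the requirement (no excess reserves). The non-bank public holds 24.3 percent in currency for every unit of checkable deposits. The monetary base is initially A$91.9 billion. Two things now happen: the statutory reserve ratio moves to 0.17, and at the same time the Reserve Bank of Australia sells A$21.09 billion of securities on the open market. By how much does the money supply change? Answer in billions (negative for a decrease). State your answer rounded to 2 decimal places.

-88.29 billion

Before: m₁ = (1 + 0.243) / (0.136 + 0.243) ≈ 3.27968, MB₁ = 91.9, so M₁ = 3.27968 × 91.9 ≈ 301.4026 billion.
After: m₂ = (1 + 0.243) / (0.17 + 0.243) ≈ 3.00969, MB₂ = 91.9 − 21.09 = 70.81, so M₂ = 3.00969 × 70.81 ≈ 213.1161 billion.
ΔM = M₂ − M₁ = 213.1161 − 301.4026 = -88.2865 billion.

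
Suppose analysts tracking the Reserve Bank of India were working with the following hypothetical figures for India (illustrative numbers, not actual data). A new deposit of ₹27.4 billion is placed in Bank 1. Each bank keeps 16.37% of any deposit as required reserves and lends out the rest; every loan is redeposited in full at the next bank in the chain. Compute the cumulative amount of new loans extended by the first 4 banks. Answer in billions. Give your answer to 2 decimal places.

₹71.51 billion

Bank i lends (1 − rr)^i of the original deposit: Bank 1 lends 27.4·0.8363 ≈ 22.9146, Bank 2 lends 27.4·0.8363² ≈ 19.1635, and so on.
Summing a geometric series: total = 27.4·[0.8363·(1 − 0.8363^4) / (1 − 0.8363)] ≈ 71.5075 billion.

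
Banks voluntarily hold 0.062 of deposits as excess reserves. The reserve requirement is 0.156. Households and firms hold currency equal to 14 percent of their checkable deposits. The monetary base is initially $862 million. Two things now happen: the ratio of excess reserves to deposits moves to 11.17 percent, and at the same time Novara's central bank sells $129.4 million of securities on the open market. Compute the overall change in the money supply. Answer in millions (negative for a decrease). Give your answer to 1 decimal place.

Before: m₁ = (1 + 0.14) / (0.156 + 0.062 + 0.14) ≈ 3.18436, MB₁ = 862, so M₁ = 3.18436 × 862 ≈ 2744.9183 million.
After: m₂ = (1 + 0.14) / (0.156 + 0.1117 + 0.14) ≈ 2.79617, MB₂ = 862 − 129.4 = 732.6, so M₂ = 2.79617 × 732.6 ≈ 2048.4741 million.
ΔM = M₂ − M₁ = 2048.4741 − 2744.9183 = -696.4442 million.

-696.4 million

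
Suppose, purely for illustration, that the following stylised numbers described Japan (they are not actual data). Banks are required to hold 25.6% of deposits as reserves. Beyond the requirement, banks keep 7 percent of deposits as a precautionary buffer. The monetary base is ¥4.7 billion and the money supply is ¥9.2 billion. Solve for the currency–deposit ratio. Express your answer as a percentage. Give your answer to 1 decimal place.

Using m = M/MB = 9.2/4.7 ≈ 1.957447. From m = (1 + c)/(c + rr + e), rearranging gives 1 + c = m·(c + rr + e), so c·(1 − m) = m·(rr + e) − 1.
Hence c = [m·(rr + e) − 1]/(1 − m) = [1.957447 × (0.256 + 0.07) − 1] / (1 − 1.957447) ≈ 0.377955.

37.8%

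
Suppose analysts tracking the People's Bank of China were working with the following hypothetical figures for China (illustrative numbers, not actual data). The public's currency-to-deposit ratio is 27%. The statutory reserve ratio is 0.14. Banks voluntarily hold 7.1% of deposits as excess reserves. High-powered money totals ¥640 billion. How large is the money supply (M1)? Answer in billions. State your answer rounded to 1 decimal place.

¥1689.8 billion

The money multiplier is m = (1 + c) / (rr + e + c) = (1 + 0.27) / (0.14 + 0.071 + 0.27) ≈ 2.64033.
So M = m × MB = 2.64033 × 640 = 1689.8112 billion.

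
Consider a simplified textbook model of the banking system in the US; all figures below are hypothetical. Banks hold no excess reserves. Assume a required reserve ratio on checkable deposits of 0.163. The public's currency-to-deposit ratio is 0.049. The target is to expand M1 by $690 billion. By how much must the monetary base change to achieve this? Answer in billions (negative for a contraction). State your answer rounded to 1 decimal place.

$139.4 billion

The money multiplier is m = (1 + c) / (rr + c) = (1 + 0.049) / (0.163 + 0.049) ≈ 4.94811.
ΔMB = ΔM / m = (+690) / 4.94811 ≈ 139.4472 billion.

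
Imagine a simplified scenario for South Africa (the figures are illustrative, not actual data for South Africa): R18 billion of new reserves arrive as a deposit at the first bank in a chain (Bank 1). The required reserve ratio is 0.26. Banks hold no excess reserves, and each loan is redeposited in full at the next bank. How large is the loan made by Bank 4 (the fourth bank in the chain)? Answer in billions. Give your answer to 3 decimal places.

Each bank lends a fraction (1 − rr) = 0.7400 of the deposit it receives, so Bank 4 receives 18·0.7400^3 and lends 18·0.7400^4 ≈ 5.3976 billion.

R5.398 billion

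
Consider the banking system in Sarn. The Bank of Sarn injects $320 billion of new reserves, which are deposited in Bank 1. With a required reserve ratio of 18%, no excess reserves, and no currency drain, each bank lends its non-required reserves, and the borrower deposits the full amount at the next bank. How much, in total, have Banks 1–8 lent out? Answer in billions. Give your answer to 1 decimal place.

$1159.8 billion

Bank i lends (1 − rr)^i of the original deposit: Bank 1 lends 320·0.8200 = 262.4000, Bank 2 lends 320·0.8200² = 215.1680, and so on.
Summing a geometric series: total = 320·[0.8200·(1 − 0.8200^8) / (1 − 0.8200)] ≈ 1159.7875 billion.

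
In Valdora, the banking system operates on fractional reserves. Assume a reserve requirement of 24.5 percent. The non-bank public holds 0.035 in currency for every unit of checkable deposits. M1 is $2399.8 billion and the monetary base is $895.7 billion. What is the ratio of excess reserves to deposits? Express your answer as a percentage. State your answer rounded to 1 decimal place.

Using m = M/MB = 2399.8/895.7 ≈ 2.679245. Since m = (1 + c)/(c + rr + e), the denominator satisfies c + rr + e = (1 + c)/m = (1 + 0.035) / 2.679245 ≈ 0.386303.
With c = 0.035 and rr = 0.245, the ratio of excess reserves to deposits is 0.386303 − 0.035 − 0.245 = 0.106303.

10.6%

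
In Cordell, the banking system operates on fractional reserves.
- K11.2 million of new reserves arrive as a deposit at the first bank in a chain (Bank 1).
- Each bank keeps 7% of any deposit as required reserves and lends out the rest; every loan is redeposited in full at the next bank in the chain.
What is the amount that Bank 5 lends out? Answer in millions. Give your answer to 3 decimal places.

Each bank lends a fraction (1 − rr) = 0.9300 of the deposit it receives, so Bank 5 receives 11.2·0.9300^4 and lends 11.2·0.9300^5 ≈ 7.7917 million.

K7.792 million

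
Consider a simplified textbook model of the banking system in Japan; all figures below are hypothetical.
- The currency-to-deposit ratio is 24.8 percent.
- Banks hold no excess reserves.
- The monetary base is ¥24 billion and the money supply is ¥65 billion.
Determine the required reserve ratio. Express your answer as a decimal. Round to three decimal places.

0.213

Using m = M/MB = 65/24 ≈ 2.708333. Since m = (1 + c)/(c + rr + e), the denominator satisfies c + rr + e = (1 + c)/m = (1 + 0.248) / 2.708333 ≈ 0.460800.
With c = 0.248 and e = 0, the required reserve ratio is 0.460800 − 0.248 − 0 = 0.2128.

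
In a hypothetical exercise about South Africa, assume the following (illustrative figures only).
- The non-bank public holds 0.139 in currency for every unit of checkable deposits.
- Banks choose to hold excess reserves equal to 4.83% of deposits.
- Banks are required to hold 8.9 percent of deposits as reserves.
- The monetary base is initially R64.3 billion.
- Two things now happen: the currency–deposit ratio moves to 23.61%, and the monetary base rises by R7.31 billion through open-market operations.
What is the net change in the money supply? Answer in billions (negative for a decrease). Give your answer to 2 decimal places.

Before: m₁ = (1 + 0.139) / (0.089 + 0.0483 + 0.139) ≈ 4.12233, MB₁ = 64.3, so M₁ = 4.12233 × 64.3 ≈ 265.0658 billion.
After: m₂ = (1 + 0.2361) / (0.089 + 0.0483 + 0.2361) ≈ 3.31039, MB₂ = 64.3 + 7.31 = 71.61, so M₂ = 3.31039 × 71.61 ≈ 237.057 billion.
ΔM = M₂ − M₁ = 237.057 − 265.0658 = -28.0088 billion.

-28.01 billion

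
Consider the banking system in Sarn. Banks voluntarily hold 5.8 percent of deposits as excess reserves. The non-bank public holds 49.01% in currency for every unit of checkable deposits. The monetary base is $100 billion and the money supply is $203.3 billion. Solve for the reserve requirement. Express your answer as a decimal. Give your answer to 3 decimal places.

Using m = M/MB = 203.3/100 = 2.033000. Since m = (1 + c)/(c + rr + e), the denominator satisfies c + rr + e = (1 + c)/m = (1 + 0.4901) / 2.033000 ≈ 0.732956.
With c = 0.4901 and e = 0.058, the reserve requirement is 0.732956 − 0.4901 − 0.058 = 0.184856.

0.185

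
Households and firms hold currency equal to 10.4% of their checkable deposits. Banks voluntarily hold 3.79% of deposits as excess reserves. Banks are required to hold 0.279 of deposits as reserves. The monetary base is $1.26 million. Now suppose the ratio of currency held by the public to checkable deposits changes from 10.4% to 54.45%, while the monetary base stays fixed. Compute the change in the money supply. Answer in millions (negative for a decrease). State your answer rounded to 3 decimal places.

Initially m₁ = (1 + 0.104) / (0.279 + 0.0379 + 0.104) ≈ 2.62295, so M₁ = 2.62295 × 1.26 ≈ 3.3049 million.
After the change m₂ = (1 + 0.5445) / (0.279 + 0.0379 + 0.5445) ≈ 1.79301, so M₂ = 1.79301 × 1.26 ≈ 2.2592 million.
ΔM = M₂ − M₁ = 2.2592 − 3.3049 = -1.0457 million.

-1.046 million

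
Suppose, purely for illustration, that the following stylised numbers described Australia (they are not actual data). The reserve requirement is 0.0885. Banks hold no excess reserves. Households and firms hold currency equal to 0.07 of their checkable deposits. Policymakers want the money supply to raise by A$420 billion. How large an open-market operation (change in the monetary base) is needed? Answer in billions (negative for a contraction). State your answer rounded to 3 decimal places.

The money multiplier is m = (1 + c) / (rr + c) = (1 + 0.07) / (0.0885 + 0.07) ≈ 6.7507886.
ΔMB = ΔM / m = (+420) / 6.7507886 ≈ 62.215 billion.

A$62.215 billion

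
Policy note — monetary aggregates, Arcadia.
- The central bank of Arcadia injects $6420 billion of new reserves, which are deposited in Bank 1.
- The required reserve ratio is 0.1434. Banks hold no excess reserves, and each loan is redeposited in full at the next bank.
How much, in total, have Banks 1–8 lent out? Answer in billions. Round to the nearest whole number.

$27233 billion

Bank i lends (1 − rr)^i of the original deposit: Bank 1 lends 6420·0.8566 = 5499.3720, Bank 2 lends 6420·0.8566² ≈ 4710.7621, and so on.
Summing a geometric series: total = 6420·[0.8566·(1 − 0.8566^8) / (1 − 0.8566)] ≈ 27232.8514 billion.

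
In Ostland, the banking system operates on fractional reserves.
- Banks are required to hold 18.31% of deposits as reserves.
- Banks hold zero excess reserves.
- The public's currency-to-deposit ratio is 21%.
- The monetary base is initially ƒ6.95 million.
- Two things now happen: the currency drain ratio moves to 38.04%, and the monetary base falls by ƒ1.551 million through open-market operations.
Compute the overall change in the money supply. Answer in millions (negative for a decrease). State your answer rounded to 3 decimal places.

-8.167 million

Before: m₁ = (1 + 0.21) / (0.1831 + 0.21) ≈ 3.07810, MB₁ = 6.95, so M₁ = 3.07810 × 6.95 ≈ 21.3928 million.
After: m₂ = (1 + 0.3804) / (0.1831 + 0.3804) ≈ 2.44969, MB₂ = 6.95 − 1.551 = 5.399, so M₂ = 2.44969 × 5.399 ≈ 13.2259 million.
ΔM = M₂ − M₁ = 13.2259 − 21.3928 = -8.1669 million.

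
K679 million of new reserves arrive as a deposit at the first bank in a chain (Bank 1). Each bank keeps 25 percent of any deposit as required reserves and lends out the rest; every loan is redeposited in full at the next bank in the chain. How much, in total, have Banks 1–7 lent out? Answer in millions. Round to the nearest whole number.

Bank i lends (1 − rr)^i of the original deposit: Bank 1 lends 679·0.7500 = 509.2500, Bank 2 lends 679·0.7500² = 381.9375, and so on.
Summing a geometric series: total = 679·[0.7500·(1 − 0.7500^7) / (1 − 0.7500)] ≈ 1765.0933 million.

K1765 million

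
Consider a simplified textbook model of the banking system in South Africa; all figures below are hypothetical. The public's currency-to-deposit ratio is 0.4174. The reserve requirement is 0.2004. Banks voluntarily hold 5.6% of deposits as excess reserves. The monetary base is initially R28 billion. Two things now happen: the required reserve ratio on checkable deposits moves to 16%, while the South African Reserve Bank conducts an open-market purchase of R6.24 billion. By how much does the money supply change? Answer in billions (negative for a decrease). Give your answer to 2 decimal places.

R17.72 billion

Before: m₁ = (1 + 0.4174) / (0.2004 + 0.056 + 0.4174) ≈ 2.10359, MB₁ = 28, so M₁ = 2.10359 × 28 ≈ 58.9005 billion.
After: m₂ = (1 + 0.4174) / (0.16 + 0.056 + 0.4174) ≈ 2.23776, MB₂ = 28 + 6.24 = 34.24, so M₂ = 2.23776 × 34.24 ≈ 76.6209 billion.
ΔM = M₂ − M₁ = 76.6209 − 58.9005 = 17.7204 billion.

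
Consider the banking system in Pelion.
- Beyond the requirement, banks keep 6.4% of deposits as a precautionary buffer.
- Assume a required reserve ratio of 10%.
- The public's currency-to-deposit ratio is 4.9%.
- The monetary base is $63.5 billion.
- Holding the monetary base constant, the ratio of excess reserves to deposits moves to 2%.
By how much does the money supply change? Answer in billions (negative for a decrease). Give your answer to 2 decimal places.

Initially m₁ = (1 + 0.049) / (0.1 + 0.064 + 0.049) ≈ 4.92488, so M₁ = 4.92488 × 63.5 ≈ 312.7299 billion.
After the change m₂ = (1 + 0.049) / (0.1 + 0.02 + 0.049) ≈ 6.20710, so M₂ = 6.20710 × 63.5 ≈ 394.1508 billion.
ΔM = M₂ − M₁ = 394.1508 − 312.7299 = 81.4209 billion.

$81.42 billion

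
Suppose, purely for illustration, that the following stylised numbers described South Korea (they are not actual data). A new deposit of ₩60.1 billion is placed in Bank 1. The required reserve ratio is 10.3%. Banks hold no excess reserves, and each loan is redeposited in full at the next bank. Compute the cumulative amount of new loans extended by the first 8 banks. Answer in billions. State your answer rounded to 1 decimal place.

₩304.0 billion

Bank i lends (1 − rr)^i of the original deposit: Bank 1 lends 60.1·0.8970 = 53.9097, Bank 2 lends 60.1·0.8970² ≈ 48.3570, and so on.
Summing a geometric series: total = 60.1·[0.8970·(1 − 0.8970^8) / (1 − 0.8970)] ≈ 304.0292 billion.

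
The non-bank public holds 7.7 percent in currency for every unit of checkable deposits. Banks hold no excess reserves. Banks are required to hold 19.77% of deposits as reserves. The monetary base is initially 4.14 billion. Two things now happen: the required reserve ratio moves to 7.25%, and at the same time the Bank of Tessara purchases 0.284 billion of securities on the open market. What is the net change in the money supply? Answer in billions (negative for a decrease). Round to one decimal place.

Before: m₁ = (1 + 0.077) / (0.1977 + 0.077) ≈ 3.9206, MB₁ = 4.14, so M₁ = 3.9206 × 4.14 ≈ 16.2313 billion.
After: m₂ = (1 + 0.077) / (0.0725 + 0.077) ≈ 7.2040, MB₂ = 4.14 + 0.284 = 4.424, so M₂ = 7.2040 × 4.424 ≈ 31.8705 billion.
ΔM = M₂ − M₁ = 31.8705 − 16.2313 = 15.6392 billion.

15.6 billion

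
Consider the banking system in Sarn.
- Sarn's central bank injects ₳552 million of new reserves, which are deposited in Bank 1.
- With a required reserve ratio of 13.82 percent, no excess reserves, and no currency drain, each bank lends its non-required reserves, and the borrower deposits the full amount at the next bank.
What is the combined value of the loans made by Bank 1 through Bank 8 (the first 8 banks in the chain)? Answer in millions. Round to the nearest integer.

Bank i lends (1 − rr)^i of the original deposit: Bank 1 lends 552·0.8618 = 475.7136, Bank 2 lends 552·0.8618² ≈ 409.9700, and so on.
Summing a geometric series: total = 552·[0.8618·(1 − 0.8618^8) / (1 − 0.8618)] ≈ 2394.8671 million.

₳2395 million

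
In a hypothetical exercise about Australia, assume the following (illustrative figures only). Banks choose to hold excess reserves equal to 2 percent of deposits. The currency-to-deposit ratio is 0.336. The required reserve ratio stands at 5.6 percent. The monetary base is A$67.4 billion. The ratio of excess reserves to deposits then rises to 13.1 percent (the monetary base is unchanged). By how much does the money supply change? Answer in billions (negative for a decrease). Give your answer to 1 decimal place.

-46.4 billion

Initially m₁ = (1 + 0.336) / (0.056 + 0.02 + 0.336) ≈ 3.2427, so M₁ = 3.2427 × 67.4 ≈ 218.558 billion.
After the change m₂ = (1 + 0.336) / (0.056 + 0.131 + 0.336) ≈ 2.5545, so M₂ = 2.5545 × 67.4 = 172.1733 billion.
ΔM = M₂ − M₁ = 172.1733 − 218.558 = -46.3847 billion.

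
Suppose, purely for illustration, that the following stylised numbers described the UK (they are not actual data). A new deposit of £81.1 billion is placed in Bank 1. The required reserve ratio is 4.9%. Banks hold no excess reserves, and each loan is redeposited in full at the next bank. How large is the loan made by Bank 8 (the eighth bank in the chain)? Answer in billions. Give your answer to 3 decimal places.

£54.258 billion

Each bank lends a fraction (1 − rr) = 0.9510 of the deposit it receives, so Bank 8 receives 81.1·0.9510^7 and lends 81.1·0.9510^8 ≈ 54.2582 billion.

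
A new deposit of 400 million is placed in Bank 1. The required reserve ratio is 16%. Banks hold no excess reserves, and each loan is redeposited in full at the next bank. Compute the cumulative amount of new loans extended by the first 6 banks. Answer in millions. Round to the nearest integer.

1362 million

Bank i lends (1 − rr)^i of the original deposit: Bank 1 lends 400·0.8400 = 336.0000, Bank 2 lends 400·0.8400² = 282.2400, and so on.
Summing a geometric series: total = 400·[0.8400·(1 − 0.8400^6) / (1 − 0.8400)] ≈ 1362.2741 million.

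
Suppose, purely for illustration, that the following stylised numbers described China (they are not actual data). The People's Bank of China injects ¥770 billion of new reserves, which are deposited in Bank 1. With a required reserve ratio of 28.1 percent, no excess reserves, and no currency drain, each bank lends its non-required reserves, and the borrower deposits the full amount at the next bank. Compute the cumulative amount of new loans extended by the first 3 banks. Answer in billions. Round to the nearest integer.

Bank i lends (1 − rr)^i of the original deposit: Bank 1 lends 770·0.7190 = 553.6300, Bank 2 lends 770·0.7190² ≈ 398.0600, and so on.
Summing a geometric series: total = 770·[0.7190·(1 − 0.7190^3) / (1 − 0.7190)] ≈ 1237.8951 billion.

¥1238 billion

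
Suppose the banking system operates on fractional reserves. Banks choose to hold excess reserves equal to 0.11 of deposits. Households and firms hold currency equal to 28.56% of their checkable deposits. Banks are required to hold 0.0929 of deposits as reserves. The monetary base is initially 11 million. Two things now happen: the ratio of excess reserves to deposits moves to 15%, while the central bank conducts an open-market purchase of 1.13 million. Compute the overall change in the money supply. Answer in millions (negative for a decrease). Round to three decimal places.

0.558 million

Before: m₁ = (1 + 0.2856) / (0.0929 + 0.11 + 0.2856) ≈ 2.631730, MB₁ = 11, so M₁ = 2.631730 × 11 ≈ 28.949 million.
After: m₂ = (1 + 0.2856) / (0.0929 + 0.15 + 0.2856) ≈ 2.432545, MB₂ = 11 + 1.13 = 12.13, so M₂ = 2.432545 × 12.13 ≈ 29.5068 million.
ΔM = M₂ − M₁ = 29.5068 − 28.949 = 0.5578 million.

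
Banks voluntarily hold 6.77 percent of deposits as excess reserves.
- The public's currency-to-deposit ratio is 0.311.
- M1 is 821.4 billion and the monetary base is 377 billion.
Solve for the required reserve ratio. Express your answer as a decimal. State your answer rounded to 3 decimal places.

0.223

Using m = M/MB = 821.4/377 ≈ 2.178780. Since m = (1 + c)/(c + rr + e), the denominator satisfies c + rr + e = (1 + c)/m = (1 + 0.311) / 2.178780 ≈ 0.601713.
With c = 0.311 and e = 0.0677, the required reserve ratio is 0.601713 − 0.311 − 0.0677 = 0.223013.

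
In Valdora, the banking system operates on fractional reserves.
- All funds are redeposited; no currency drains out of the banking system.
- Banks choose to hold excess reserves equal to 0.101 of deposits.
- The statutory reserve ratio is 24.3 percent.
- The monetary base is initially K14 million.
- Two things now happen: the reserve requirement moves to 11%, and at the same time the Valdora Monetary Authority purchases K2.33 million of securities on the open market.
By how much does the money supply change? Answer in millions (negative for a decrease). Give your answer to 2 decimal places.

K36.70 million

Before: m₁ = 1 / (0.243 + 0.101) ≈ 2.90698, MB₁ = 14, so M₁ = 2.90698 × 14 ≈ 40.6977 million.
After: m₂ = 1 / (0.11 + 0.101) ≈ 4.73934, MB₂ = 14 + 2.33 = 16.33, so M₂ = 4.73934 × 16.33 ≈ 77.3934 million.
ΔM = M₂ − M₁ = 77.3934 − 40.6977 = 36.6957 million.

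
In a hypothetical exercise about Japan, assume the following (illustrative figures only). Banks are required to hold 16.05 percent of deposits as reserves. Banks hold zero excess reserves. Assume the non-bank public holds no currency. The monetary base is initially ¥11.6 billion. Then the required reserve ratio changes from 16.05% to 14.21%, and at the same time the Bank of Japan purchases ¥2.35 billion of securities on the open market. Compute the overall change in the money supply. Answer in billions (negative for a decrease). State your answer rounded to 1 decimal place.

¥25.9 billion

Before: m₁ = 1 / (0.1605) ≈ 6.2305, MB₁ = 11.6, so M₁ = 6.2305 × 11.6 = 72.2738 billion.
After: m₂ = 1 / (0.1421) ≈ 7.0373, MB₂ = 11.6 + 2.35 = 13.95, so M₂ = 7.0373 × 13.95 ≈ 98.1703 billion.
ΔM = M₂ − M₁ = 98.1703 − 72.2738 = 25.8965 billion.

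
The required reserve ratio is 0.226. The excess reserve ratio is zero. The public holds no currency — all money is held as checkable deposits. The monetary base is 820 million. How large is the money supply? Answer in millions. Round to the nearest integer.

3628 million

With no currency drain or excess reserves, the money multiplier is m = 1/rr = 1/0.226 ≈ 4.4248.
Money supply M = m × MB = 4.4248 × 820 = 3628.336 million.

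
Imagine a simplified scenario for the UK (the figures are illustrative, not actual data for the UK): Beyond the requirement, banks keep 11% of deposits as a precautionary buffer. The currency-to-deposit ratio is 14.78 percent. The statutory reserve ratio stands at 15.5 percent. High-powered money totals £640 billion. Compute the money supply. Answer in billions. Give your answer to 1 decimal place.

£1779.5 billion

The money multiplier is m = (1 + c) / (rr + e + c) = (1 + 0.1478) / (0.155 + 0.11 + 0.1478) ≈ 2.78052.
So M = m × MB = 2.78052 × 640 = 1779.5328 billion.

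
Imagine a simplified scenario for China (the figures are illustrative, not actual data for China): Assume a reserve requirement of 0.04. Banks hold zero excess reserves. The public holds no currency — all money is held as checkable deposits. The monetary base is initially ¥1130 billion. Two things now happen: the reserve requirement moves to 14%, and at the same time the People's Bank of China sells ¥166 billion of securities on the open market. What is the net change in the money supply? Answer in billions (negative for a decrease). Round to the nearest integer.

-21364 billion

Before: m₁ = 1 / (0.04) = 25, MB₁ = 1130, so M₁ = 25 × 1130 = 28250 billion.
After: m₂ = 1 / (0.14) ≈ 7.14286, MB₂ = 1130 − 166 = 964, so M₂ = 7.14286 × 964 ≈ 6885.717 billion.
ΔM = M₂ − M₁ = 6885.717 − 28250 = -21364.283 billion.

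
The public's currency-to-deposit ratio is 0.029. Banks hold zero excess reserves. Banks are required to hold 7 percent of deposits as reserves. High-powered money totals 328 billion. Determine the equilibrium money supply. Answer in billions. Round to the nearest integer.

3409 billion

The money multiplier is m = (1 + c) / (rr + c) = (1 + 0.029) / (0.07 + 0.029) ≈ 10.3939.
So M = m × MB = 10.3939 × 328 = 3409.1992 billion.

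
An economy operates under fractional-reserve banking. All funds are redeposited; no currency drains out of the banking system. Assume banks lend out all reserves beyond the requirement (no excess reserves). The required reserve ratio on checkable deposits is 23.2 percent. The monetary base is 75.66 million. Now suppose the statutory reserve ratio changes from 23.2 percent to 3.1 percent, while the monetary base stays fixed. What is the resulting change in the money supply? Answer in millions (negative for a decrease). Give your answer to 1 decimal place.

Initially m₁ = 1 / (0.232) ≈ 4.3103, so M₁ = 4.3103 × 75.66 ≈ 326.1173 million.
After the change m₂ = 1 / (0.031) ≈ 32.2581, so M₂ = 32.2581 × 75.66 ≈ 2440.6478 million.
ΔM = M₂ − M₁ = 2440.6478 − 326.1173 = 2114.5305 million.

2114.5 million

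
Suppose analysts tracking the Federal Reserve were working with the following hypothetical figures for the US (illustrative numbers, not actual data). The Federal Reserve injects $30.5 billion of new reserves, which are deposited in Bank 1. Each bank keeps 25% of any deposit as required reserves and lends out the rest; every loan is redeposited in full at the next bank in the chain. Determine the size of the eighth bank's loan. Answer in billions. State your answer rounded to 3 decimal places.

Each bank lends a fraction (1 − rr) = 0.7500 of the deposit it receives, so Bank 8 receives 30.5·0.7500^7 and lends 30.5·0.7500^8 ≈ 3.0534 billion.

$3.053 billion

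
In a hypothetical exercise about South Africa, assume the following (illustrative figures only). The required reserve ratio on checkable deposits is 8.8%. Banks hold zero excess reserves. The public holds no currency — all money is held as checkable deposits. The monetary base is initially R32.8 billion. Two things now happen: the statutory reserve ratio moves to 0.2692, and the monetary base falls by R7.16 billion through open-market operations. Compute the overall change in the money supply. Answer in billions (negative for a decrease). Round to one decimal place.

Before: m₁ = 1 / (0.088) ≈ 11.3636, MB₁ = 32.8, so M₁ = 11.3636 × 32.8 ≈ 372.7261 billion.
After: m₂ = 1 / (0.2692) ≈ 3.7147, MB₂ = 32.8 − 7.16 = 25.64, so M₂ = 3.7147 × 25.64 ≈ 95.2449 billion.
ΔM = M₂ − M₁ = 95.2449 − 372.7261 = -277.4812 billion.

-277.5 billion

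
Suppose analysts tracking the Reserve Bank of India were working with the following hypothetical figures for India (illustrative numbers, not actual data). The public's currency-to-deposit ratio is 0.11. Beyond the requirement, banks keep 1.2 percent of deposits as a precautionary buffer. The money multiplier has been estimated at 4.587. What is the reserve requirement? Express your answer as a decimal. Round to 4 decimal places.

0.1200

Using m = 4.587. Since m = (1 + c)/(c + rr + e), the denominator satisfies c + rr + e = (1 + c)/m = (1 + 0.11) / 4.587 ≈ 0.241988.
With c = 0.11 and e = 0.012, the reserve requirement is 0.241988 − 0.11 − 0.012 = 0.119988.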